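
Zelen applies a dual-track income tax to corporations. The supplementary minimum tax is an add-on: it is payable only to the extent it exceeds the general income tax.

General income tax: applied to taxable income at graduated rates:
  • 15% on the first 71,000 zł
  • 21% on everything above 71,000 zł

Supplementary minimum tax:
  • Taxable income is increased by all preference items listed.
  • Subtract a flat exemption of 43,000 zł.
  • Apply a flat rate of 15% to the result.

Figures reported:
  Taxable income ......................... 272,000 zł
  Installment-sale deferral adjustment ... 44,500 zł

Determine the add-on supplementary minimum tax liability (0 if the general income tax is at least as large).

0 zł

General income tax:
  71,000 zł × 15% = 10,650 zł
  201,000 zł × 21% = 42,210 zł
  → 52,860 zł

Supplementary minimum tax:
  Adjusted income: 272,000 zł + 44,500 zł = 316,500 zł
  Less exemption 43,000 zł → base 273,500 zł
  273,500 zł × 15% = 41,025 zł

41,025 zł ≤ 52,860 zł, so no add-on is due.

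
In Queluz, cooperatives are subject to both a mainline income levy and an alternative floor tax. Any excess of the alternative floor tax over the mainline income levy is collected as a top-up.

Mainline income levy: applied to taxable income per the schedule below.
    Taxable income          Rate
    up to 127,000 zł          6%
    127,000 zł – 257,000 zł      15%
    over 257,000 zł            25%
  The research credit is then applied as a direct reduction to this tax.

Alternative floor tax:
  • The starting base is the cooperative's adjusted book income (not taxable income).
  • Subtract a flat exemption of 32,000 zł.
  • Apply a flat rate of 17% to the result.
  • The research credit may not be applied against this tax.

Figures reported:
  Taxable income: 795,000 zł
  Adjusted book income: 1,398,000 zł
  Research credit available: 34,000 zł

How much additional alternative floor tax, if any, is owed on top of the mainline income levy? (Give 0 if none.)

104,600 zł

Alternative floor tax:
  Base (adjusted book income): 1,398,000 zł
  Less exemption 32,000 zł → base 1,366,000 zł
  1,366,000 zł × 17% = 232,220 zł

Mainline income levy:
  127,000 zł × 6% = 7,620 zł
  130,000 zł × 15% = 19,500 zł
  538,000 zł × 25% = 134,500 zł
  → 161,620 zł
  Less research credit 34,000 zł → 127,620 zł

Excess of alternative floor tax over mainline income levy: 232,220 zł − 127,620 zł = 104,600 zł.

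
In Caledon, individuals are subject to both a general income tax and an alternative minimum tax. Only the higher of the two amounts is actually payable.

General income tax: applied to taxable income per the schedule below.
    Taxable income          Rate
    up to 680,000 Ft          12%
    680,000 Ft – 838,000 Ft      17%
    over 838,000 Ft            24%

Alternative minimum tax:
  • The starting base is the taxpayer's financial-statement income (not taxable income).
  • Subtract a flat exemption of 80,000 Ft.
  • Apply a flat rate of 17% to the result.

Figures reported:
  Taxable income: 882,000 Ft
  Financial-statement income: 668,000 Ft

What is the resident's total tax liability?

119,020 Ft

Alternative minimum tax:
  Base (financial-statement income): 668,000 Ft
  Less exemption 80,000 Ft → base 588,000 Ft
  588,000 Ft × 17% = 99,960 Ft

General income tax:
  680,000 Ft × 12% = 81,600 Ft
  158,000 Ft × 17% = 26,860 Ft
  44,000 Ft × 24% = 10,560 Ft
  → 119,020 Ft

119,020 Ft > 99,960 Ft, so the general income tax governs.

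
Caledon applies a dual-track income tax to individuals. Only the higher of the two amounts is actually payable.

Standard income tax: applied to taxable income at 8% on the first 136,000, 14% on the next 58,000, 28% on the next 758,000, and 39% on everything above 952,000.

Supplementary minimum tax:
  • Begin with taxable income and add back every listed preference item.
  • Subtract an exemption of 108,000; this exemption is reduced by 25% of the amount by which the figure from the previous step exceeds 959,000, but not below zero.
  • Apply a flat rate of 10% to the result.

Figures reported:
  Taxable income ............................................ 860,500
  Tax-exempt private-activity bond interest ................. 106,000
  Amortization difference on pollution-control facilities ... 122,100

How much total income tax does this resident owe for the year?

Standard income tax:
  136,000 × 8% = 10,880
  58,000 × 14% = 8,120
  666,500 × 28% = 186,620
  → 205,620

Supplementary minimum tax:
  Adjusted income: 860,500 + 106,000 + 122,100 = 1,088,600
  Exemption: 108,000 − 25% × (1,088,600 − 959,000) = 108,000 − 32,400 = 75,600
  Base: 1,088,600 − 75,600 = 1,013,000
  1,013,000 × 10% = 101,300

205,620 > 101,300, so the standard income tax governs.

205,620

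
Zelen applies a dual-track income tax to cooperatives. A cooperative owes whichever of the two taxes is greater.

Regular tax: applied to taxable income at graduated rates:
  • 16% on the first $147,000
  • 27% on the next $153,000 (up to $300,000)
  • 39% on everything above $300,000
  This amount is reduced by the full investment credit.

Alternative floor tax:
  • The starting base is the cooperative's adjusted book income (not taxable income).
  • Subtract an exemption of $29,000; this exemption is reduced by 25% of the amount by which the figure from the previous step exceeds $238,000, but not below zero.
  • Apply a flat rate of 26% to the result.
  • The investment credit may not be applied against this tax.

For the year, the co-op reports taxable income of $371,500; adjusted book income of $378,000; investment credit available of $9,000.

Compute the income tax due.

$98,280

Alternative floor tax:
  Base (adjusted book income): $378,000
  Exemption: 25% × ($378,000 − $238,000) = $35,000 ≥ $29,000, so the exemption is fully phased out
  Base: $378,000 − $0 = $378,000
  $378,000 × 26% = $98,280

Regular tax:
  $147,000 × 16% = $23,520
  $153,000 × 27% = $41,310
  $71,500 × 39% = $27,885
  → $92,715
  Less investment credit $9,000 → $83,715

$98,280 > $83,715, so the alternative floor tax is the binding amount.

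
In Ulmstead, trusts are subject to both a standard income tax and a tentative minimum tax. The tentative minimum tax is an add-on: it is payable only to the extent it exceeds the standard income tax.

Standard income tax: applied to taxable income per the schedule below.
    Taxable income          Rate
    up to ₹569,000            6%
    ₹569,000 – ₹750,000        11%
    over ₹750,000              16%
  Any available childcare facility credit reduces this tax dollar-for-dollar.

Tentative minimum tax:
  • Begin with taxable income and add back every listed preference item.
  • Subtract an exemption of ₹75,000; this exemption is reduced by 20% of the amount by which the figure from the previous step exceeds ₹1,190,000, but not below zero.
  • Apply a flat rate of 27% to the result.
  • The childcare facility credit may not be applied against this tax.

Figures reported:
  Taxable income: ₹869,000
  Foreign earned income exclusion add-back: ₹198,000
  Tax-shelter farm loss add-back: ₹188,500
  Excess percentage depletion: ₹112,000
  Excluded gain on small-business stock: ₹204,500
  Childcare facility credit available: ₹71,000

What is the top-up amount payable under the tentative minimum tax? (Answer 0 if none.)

Standard income tax:
  ₹569,000 × 6% = ₹34,140
  ₹181,000 × 11% = ₹19,910
  ₹119,000 × 16% = ₹19,040
  → ₹73,090
  Less childcare facility credit ₹71,000 → ₹2,090

Tentative minimum tax:
  Adjusted income: ₹869,000 + ₹198,000 + ₹188,500 + ₹112,000 + ₹204,500 = ₹1,572,000
  Exemption: 20% × (₹1,572,000 − ₹1,190,000) = ₹76,400 ≥ ₹75,000, so the exemption is fully phased out
  Base: ₹1,572,000 − ₹0 = ₹1,572,000
  ₹1,572,000 × 27% = ₹424,440

Excess of tentative minimum tax over standard income tax: ₹424,440 − ₹2,090 = ₹422,350.

₹422,350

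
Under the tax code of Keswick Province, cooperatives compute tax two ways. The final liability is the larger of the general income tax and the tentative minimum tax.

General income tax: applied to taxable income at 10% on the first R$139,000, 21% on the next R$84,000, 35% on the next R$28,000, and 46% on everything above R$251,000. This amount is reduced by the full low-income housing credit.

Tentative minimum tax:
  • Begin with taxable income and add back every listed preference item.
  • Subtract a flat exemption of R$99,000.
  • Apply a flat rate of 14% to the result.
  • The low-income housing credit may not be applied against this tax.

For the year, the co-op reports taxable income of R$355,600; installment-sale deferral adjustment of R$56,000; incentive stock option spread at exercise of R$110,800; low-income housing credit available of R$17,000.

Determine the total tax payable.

Tentative minimum tax:
  Adjusted income: R$355,600 + R$56,000 + R$110,800 = R$522,400
  Less exemption R$99,000 → base R$423,400
  R$423,400 × 14% = R$59,276

General income tax:
  R$139,000 × 10% = R$13,900
  R$84,000 × 21% = R$17,640
  R$28,000 × 35% = R$9,800
  R$104,600 × 46% = R$48,116
  → R$89,456
  Less low-income housing credit R$17,000 → R$72,456

R$72,456 > R$59,276, so the general income tax governs.

R$72,456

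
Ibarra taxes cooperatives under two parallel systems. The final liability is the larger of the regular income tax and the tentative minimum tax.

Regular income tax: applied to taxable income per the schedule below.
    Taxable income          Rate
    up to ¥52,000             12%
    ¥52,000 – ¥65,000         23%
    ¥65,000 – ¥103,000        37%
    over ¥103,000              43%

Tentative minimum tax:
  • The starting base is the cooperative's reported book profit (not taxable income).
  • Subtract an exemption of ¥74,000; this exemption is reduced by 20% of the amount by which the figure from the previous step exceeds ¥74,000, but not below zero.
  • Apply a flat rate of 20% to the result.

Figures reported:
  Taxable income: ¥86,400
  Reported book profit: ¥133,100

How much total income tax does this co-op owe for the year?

Regular income tax:
  ¥52,000 × 12% = ¥6,240
  ¥13,000 × 23% = ¥2,990
  ¥21,400 × 37% = ¥7,918
  → ¥17,148

Tentative minimum tax:
  Base (reported book profit): ¥133,100
  Exemption: ¥74,000 − 20% × (¥133,100 − ¥74,000) = ¥74,000 − ¥11,820 = ¥62,180
  Base: ¥133,100 − ¥62,180 = ¥70,920
  ¥70,920 × 20% = ¥14,184

¥17,148 > ¥14,184, so the regular income tax governs.

¥17,148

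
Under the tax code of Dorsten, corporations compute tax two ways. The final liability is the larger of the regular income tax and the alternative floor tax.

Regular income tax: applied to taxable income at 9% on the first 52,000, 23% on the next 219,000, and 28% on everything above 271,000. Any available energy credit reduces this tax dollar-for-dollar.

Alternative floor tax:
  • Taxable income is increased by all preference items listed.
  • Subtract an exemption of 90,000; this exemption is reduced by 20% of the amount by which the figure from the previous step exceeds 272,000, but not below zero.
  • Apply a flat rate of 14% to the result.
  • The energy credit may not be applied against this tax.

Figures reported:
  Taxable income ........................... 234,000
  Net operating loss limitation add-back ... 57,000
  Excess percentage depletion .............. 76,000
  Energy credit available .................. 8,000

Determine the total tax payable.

Regular income tax:
  52,000 × 9% = 4,680
  182,000 × 23% = 41,860
  → 46,540
  Less energy credit 8,000 → 38,540

Alternative floor tax:
  Adjusted income: 234,000 + 57,000 + 76,000 = 367,000
  Exemption: 90,000 − 20% × (367,000 − 272,000) = 90,000 − 19,000 = 71,000
  Base: 367,000 − 71,000 = 296,000
  296,000 × 14% = 41,440

41,440 > 38,540, so the alternative floor tax is the binding amount.

41,440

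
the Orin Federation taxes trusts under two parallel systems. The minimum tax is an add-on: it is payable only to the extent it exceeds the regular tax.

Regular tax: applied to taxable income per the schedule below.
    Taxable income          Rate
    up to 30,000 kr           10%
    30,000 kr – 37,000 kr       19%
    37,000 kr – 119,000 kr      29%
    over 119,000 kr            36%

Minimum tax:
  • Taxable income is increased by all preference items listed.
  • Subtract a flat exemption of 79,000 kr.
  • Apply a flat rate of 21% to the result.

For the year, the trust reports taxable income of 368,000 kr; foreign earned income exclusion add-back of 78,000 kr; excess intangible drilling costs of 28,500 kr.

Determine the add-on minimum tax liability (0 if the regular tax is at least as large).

0 kr

Minimum tax:
  Adjusted income: 368,000 kr + 78,000 kr + 28,500 kr = 474,500 kr
  Less exemption 79,000 kr → base 395,500 kr
  395,500 kr × 21% = 83,055 kr

Regular tax:
  30,000 kr × 10% = 3,000 kr
  7,000 kr × 19% = 1,330 kr
  82,000 kr × 29% = 23,780 kr
  249,000 kr × 36% = 89,640 kr
  → 117,750 kr

83,055 kr ≤ 117,750 kr, so no add-on is due.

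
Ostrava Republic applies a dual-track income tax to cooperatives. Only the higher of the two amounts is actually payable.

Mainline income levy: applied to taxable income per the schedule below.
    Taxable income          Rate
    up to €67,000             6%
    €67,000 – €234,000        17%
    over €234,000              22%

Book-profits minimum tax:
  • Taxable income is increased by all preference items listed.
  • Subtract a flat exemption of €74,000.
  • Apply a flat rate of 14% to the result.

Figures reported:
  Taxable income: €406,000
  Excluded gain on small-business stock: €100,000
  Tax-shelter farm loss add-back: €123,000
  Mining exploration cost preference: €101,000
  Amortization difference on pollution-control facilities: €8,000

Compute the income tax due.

Mainline income levy:
  €67,000 × 6% = €4,020
  €167,000 × 17% = €28,390
  €172,000 × 22% = €37,840
  → €70,250

Book-profits minimum tax:
  Adjusted income: €406,000 + €100,000 + €123,000 + €101,000 + €8,000 = €738,000
  Less exemption €74,000 → base €664,000
  €664,000 × 14% = €92,960

€92,960 > €70,250, so the book-profits minimum tax is the binding amount.

€92,960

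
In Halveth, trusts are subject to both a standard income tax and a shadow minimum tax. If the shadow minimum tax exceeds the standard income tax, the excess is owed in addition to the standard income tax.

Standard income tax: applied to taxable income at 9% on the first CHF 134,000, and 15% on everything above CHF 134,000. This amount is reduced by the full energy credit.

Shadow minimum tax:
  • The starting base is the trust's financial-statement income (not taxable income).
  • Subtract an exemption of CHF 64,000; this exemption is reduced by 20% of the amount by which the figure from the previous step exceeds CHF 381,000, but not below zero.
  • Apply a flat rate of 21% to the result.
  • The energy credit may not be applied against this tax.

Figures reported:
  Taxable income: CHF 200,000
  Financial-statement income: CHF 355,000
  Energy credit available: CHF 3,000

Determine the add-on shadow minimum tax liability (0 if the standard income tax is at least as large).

Shadow minimum tax:
  Base (financial-statement income): CHF 355,000
  Exemption: CHF 355,000 ≤ CHF 381,000, so full CHF 64,000 applies
  Base: CHF 355,000 − CHF 64,000 = CHF 291,000
  CHF 291,000 × 21% = CHF 61,110

Standard income tax:
  CHF 134,000 × 9% = CHF 12,060
  CHF 66,000 × 15% = CHF 9,900
  → CHF 21,960
  Less energy credit CHF 3,000 → CHF 18,960

Excess of shadow minimum tax over standard income tax: CHF 61,110 − CHF 18,960 = CHF 42,150.

CHF 42,150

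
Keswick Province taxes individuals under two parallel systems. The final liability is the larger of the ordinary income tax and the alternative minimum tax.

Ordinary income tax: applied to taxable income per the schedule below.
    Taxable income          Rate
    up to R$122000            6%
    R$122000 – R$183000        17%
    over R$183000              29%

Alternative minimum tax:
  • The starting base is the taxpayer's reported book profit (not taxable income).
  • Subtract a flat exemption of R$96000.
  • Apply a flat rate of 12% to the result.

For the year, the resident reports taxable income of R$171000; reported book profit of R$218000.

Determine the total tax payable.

R$15650

Alternative minimum tax:
  Base (reported book profit): R$218000
  Less exemption R$96000 → base R$122000
  R$122000 × 12% = R$14640

Ordinary income tax:
  R$122000 × 6% = R$7320
  R$49000 × 17% = R$8330
  → R$15650

R$15650 > R$14640, so the ordinary income tax governs.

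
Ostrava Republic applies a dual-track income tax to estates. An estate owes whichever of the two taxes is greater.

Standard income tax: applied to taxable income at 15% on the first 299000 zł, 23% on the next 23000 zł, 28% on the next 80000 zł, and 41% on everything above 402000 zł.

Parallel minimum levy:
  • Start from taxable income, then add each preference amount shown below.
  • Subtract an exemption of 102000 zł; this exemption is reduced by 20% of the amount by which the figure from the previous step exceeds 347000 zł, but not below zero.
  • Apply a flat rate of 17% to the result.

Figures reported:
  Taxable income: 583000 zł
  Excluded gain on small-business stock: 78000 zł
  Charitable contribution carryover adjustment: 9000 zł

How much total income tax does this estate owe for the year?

146750 zł

Standard income tax:
  299000 zł × 15% = 44850 zł
  23000 zł × 23% = 5290 zł
  80000 zł × 28% = 22400 zł
  181000 zł × 41% = 74210 zł
  → 146750 zł

Parallel minimum levy:
  Adjusted income: 583000 zł + 78000 zł + 9000 zł = 670000 zł
  Exemption: 102000 zł − 20% × (670000 zł − 347000 zł) = 102000 zł − 64600 zł = 37400 zł
  Base: 670000 zł − 37400 zł = 632600 zł
  632600 zł × 17% = 107542 zł

146750 zł > 107542 zł, so the standard income tax governs.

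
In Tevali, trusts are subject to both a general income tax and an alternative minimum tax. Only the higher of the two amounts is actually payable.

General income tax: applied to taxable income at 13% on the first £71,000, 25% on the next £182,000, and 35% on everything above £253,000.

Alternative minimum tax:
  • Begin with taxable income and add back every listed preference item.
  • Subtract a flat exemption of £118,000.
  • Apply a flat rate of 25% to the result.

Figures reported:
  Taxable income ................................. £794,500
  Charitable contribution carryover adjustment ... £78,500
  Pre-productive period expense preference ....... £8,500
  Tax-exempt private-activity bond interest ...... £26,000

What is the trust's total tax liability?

£244,255

General income tax:
  £71,000 × 13% = £9,230
  £182,000 × 25% = £45,500
  £541,500 × 35% = £189,525
  → £244,255

Alternative minimum tax:
  Adjusted income: £794,500 + £78,500 + £8,500 + £26,000 = £907,500
  Less exemption £118,000 → base £789,500
  £789,500 × 25% = £197,375

£244,255 > £197,375, so the general income tax governs.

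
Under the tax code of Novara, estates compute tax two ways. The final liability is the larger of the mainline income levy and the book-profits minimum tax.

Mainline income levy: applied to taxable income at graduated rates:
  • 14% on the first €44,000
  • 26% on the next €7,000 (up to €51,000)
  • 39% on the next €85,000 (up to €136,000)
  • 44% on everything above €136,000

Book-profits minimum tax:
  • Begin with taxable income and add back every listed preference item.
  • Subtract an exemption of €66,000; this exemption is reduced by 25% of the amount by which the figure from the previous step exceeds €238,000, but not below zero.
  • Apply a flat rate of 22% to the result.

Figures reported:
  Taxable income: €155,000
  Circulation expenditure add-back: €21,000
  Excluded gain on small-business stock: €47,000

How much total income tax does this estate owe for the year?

Mainline income levy:
  €44,000 × 14% = €6,160
  €7,000 × 26% = €1,820
  €85,000 × 39% = €33,150
  €19,000 × 44% = €8,360
  → €49,490

Book-profits minimum tax:
  Adjusted income: €155,000 + €21,000 + €47,000 = €223,000
  Exemption: €223,000 ≤ €238,000, so full €66,000 applies
  Base: €223,000 − €66,000 = €157,000
  €157,000 × 22% = €34,540

€49,490 > €34,540, so the mainline income levy governs.

€49,490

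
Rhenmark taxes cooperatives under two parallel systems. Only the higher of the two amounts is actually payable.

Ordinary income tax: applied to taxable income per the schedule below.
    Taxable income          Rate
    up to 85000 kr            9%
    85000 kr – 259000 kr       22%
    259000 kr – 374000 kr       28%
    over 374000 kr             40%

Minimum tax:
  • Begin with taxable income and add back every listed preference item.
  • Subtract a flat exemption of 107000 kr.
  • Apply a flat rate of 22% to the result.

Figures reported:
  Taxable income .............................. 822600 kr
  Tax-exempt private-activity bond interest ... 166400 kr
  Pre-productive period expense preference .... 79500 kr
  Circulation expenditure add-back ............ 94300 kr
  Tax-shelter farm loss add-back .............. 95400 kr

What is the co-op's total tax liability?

Ordinary income tax:
  85000 kr × 9% = 7650 kr
  174000 kr × 22% = 38280 kr
  115000 kr × 28% = 32200 kr
  448600 kr × 40% = 179440 kr
  → 257570 kr

Minimum tax:
  Adjusted income: 822600 kr + 166400 kr + 79500 kr + 94300 kr + 95400 kr = 1258200 kr
  Less exemption 107000 kr → base 1151200 kr
  1151200 kr × 22% = 253264 kr

257570 kr > 253264 kr, so the ordinary income tax governs.

257570 kr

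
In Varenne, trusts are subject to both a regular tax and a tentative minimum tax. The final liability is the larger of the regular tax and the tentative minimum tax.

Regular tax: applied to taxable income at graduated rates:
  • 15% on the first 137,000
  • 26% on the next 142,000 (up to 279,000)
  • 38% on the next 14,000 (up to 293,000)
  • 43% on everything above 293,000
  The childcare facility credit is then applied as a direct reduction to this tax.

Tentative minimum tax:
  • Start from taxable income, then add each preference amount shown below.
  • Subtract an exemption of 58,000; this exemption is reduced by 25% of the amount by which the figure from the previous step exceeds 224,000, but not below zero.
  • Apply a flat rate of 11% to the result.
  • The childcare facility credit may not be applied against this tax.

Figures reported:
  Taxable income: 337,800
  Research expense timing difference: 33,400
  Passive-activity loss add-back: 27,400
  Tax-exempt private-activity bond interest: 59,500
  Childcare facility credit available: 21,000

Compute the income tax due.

61,054

Regular tax:
  137,000 × 15% = 20,550
  142,000 × 26% = 36,920
  14,000 × 38% = 5,320
  44,800 × 43% = 19,264
  → 82,054
  Less childcare facility credit 21,000 → 61,054

Tentative minimum tax:
  Adjusted income: 337,800 + 33,400 + 27,400 + 59,500 = 458,100
  Exemption: 25% × (458,100 − 224,000) = 58,525 ≥ 58,000, so the exemption is fully phased out
  Base: 458,100 − 0 = 458,100
  458,100 × 11% = 50,391

61,054 > 50,391, so the regular tax governs.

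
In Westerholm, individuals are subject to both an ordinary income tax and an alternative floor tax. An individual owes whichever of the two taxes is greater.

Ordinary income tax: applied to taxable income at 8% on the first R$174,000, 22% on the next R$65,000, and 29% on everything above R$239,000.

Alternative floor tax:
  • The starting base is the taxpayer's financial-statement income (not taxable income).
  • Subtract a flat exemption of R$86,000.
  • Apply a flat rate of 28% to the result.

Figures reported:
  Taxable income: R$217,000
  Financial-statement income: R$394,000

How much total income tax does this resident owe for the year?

Alternative floor tax:
  Base (financial-statement income): R$394,000
  Less exemption R$86,000 → base R$308,000
  R$308,000 × 28% = R$86,240

Ordinary income tax:
  R$174,000 × 8% = R$13,920
  R$43,000 × 22% = R$9,460
  → R$23,380

R$86,240 > R$23,380, so the alternative floor tax is the binding amount.

R$86,240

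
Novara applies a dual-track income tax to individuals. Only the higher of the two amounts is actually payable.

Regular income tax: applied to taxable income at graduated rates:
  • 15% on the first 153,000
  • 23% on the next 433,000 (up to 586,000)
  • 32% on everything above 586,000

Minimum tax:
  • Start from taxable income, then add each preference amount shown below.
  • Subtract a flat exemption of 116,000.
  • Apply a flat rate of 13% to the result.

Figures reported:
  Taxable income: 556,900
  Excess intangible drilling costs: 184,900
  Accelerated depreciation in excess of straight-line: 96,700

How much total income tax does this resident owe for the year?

Minimum tax:
  Adjusted income: 556,900 + 184,900 + 96,700 = 838,500
  Less exemption 116,000 → base 722,500
  722,500 × 13% = 93,925

Regular income tax:
  153,000 × 15% = 22,950
  403,900 × 23% = 92,897
  → 115,847

115,847 > 93,925, so the regular income tax governs.

115,847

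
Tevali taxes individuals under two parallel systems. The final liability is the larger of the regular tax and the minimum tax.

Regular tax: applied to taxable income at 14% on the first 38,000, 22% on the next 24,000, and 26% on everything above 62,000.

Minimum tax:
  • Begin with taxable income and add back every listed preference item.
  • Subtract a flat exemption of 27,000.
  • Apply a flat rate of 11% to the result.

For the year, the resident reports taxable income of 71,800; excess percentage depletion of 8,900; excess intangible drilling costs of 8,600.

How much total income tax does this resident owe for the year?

Minimum tax:
  Adjusted income: 71,800 + 8,900 + 8,600 = 89,300
  Less exemption 27,000 → base 62,300
  62,300 × 11% = 6,853

Regular tax:
  38,000 × 14% = 5,320
  24,000 × 22% = 5,280
  9,800 × 26% = 2,548
  → 13,148

13,148 > 6,853, so the regular tax governs.

13,148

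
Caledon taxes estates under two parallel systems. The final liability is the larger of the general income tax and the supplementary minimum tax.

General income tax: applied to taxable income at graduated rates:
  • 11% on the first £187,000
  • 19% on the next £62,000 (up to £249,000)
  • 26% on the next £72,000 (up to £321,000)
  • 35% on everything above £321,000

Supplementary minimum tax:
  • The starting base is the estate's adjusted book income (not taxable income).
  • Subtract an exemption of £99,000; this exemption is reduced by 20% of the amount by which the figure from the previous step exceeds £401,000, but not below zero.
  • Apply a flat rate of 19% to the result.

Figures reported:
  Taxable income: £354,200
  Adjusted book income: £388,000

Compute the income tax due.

General income tax:
  £187,000 × 11% = £20,570
  £62,000 × 19% = £11,780
  £72,000 × 26% = £18,720
  £33,200 × 35% = £11,620
  → £62,690

Supplementary minimum tax:
  Base (adjusted book income): £388,000
  Exemption: £388,000 ≤ £401,000, so full £99,000 applies
  Base: £388,000 − £99,000 = £289,000
  £289,000 × 19% = £54,910

£62,690 > £54,910, so the general income tax governs.

£62,690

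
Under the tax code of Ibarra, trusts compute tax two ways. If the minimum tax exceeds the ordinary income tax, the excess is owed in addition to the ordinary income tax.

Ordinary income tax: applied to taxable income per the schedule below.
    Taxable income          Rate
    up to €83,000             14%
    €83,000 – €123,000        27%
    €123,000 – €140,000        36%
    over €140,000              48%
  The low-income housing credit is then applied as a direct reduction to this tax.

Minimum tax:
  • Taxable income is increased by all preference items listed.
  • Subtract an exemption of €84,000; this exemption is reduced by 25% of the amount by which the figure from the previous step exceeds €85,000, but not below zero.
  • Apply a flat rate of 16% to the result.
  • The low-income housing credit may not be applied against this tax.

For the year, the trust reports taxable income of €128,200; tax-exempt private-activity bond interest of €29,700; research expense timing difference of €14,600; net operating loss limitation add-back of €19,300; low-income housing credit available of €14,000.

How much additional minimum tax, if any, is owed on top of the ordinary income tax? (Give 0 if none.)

€11,228

Minimum tax:
  Adjusted income: €128,200 + €29,700 + €14,600 + €19,300 = €191,800
  Exemption: €84,000 − 25% × (€191,800 − €85,000) = €84,000 − €26,700 = €57,300
  Base: €191,800 − €57,300 = €134,500
  €134,500 × 16% = €21,520

Ordinary income tax:
  €83,000 × 14% = €11,620
  €40,000 × 27% = €10,800
  €5,200 × 36% = €1,872
  → €24,292
  Less low-income housing credit €14,000 → €10,292

Excess of minimum tax over ordinary income tax: €21,520 − €10,292 = €11,228.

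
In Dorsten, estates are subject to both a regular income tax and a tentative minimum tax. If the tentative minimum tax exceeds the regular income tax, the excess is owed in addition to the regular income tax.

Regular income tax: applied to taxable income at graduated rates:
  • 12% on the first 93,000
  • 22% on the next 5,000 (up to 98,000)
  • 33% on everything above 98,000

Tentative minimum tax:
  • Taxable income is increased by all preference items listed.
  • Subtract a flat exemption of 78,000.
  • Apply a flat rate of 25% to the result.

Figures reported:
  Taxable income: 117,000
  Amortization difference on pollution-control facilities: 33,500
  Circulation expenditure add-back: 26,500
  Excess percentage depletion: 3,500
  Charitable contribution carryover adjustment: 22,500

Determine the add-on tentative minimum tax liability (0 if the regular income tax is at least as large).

Regular income tax:
  93,000 × 12% = 11,160
  5,000 × 22% = 1,100
  19,000 × 33% = 6,270
  → 18,530

Tentative minimum tax:
  Adjusted income: 117,000 + 33,500 + 26,500 + 3,500 + 22,500 = 203,000
  Less exemption 78,000 → base 125,000
  125,000 × 25% = 31,250

Excess of tentative minimum tax over regular income tax: 31,250 − 18,530 = 12,720.

12,720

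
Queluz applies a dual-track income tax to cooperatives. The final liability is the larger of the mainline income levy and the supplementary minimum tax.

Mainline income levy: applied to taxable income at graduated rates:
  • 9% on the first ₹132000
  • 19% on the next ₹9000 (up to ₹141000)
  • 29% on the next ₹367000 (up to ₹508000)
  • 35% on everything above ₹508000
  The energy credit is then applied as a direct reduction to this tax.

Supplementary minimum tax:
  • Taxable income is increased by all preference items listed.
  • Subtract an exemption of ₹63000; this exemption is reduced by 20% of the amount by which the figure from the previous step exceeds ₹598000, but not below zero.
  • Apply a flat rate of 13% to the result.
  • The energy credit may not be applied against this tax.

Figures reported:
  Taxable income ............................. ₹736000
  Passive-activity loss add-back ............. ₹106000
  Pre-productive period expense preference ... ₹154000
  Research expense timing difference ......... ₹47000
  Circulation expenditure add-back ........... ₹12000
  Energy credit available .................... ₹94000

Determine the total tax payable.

Supplementary minimum tax:
  Adjusted income: ₹736000 + ₹106000 + ₹154000 + ₹47000 + ₹12000 = ₹1055000
  Exemption: 20% × (₹1055000 − ₹598000) = ₹91400 ≥ ₹63000, so the exemption is fully phased out
  Base: ₹1055000 − ₹0 = ₹1055000
  ₹1055000 × 13% = ₹137150

Mainline income levy:
  ₹132000 × 9% = ₹11880
  ₹9000 × 19% = ₹1710
  ₹367000 × 29% = ₹106430
  ₹228000 × 35% = ₹79800
  → ₹199820
  Less energy credit ₹94000 → ₹105820

₹137150 > ₹105820, so the supplementary minimum tax is the binding amount.

₹137150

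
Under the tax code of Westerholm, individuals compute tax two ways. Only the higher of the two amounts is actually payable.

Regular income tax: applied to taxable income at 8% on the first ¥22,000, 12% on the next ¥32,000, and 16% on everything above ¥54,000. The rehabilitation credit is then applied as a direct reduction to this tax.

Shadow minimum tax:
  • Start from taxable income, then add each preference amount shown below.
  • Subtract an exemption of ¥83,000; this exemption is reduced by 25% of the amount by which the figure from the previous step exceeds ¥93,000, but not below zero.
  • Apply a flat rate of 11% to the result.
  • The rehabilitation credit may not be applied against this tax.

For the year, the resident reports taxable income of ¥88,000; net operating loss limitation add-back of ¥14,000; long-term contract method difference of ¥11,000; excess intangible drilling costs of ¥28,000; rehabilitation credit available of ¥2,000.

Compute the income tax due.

¥9,040

Regular income tax:
  ¥22,000 × 8% = ¥1,760
  ¥32,000 × 12% = ¥3,840
  ¥34,000 × 16% = ¥5,440
  → ¥11,040
  Less rehabilitation credit ¥2,000 → ¥9,040

Shadow minimum tax:
  Adjusted income: ¥88,000 + ¥14,000 + ¥11,000 + ¥28,000 = ¥141,000
  Exemption: ¥83,000 − 25% × (¥141,000 − ¥93,000) = ¥83,000 − ¥12,000 = ¥71,000
  Base: ¥141,000 − ¥71,000 = ¥70,000
  ¥70,000 × 11% = ¥7,700

¥9,040 > ¥7,700, so the regular income tax governs.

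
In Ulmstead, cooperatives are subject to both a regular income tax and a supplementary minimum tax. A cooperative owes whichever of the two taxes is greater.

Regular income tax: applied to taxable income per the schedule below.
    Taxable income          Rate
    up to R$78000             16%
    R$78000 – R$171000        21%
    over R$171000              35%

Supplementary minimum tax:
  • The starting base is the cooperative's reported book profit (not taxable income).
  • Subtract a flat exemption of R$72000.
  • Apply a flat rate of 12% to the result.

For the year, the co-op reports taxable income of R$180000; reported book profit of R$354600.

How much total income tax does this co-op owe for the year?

R$35160

Supplementary minimum tax:
  Base (reported book profit): R$354600
  Less exemption R$72000 → base R$282600
  R$282600 × 12% = R$33912

Regular income tax:
  R$78000 × 16% = R$12480
  R$93000 × 21% = R$19530
  R$9000 × 35% = R$3150
  → R$35160

R$35160 > R$33912, so the regular income tax governs.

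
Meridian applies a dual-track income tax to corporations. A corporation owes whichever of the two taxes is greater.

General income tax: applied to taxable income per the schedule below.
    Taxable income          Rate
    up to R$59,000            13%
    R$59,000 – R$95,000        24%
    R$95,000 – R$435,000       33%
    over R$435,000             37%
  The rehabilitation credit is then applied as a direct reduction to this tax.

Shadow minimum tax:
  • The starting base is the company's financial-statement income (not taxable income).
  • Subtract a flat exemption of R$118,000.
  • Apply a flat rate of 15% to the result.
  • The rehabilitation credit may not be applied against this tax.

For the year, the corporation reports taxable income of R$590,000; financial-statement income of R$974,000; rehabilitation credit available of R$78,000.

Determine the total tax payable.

R$128,400

General income tax:
  R$59,000 × 13% = R$7,670
  R$36,000 × 24% = R$8,640
  R$340,000 × 33% = R$112,200
  R$155,000 × 37% = R$57,350
  → R$185,860
  Less rehabilitation credit R$78,000 → R$107,860

Shadow minimum tax:
  Base (financial-statement income): R$974,000
  Less exemption R$118,000 → base R$856,000
  R$856,000 × 15% = R$128,400

R$128,400 > R$107,860, so the shadow minimum tax is the binding amount.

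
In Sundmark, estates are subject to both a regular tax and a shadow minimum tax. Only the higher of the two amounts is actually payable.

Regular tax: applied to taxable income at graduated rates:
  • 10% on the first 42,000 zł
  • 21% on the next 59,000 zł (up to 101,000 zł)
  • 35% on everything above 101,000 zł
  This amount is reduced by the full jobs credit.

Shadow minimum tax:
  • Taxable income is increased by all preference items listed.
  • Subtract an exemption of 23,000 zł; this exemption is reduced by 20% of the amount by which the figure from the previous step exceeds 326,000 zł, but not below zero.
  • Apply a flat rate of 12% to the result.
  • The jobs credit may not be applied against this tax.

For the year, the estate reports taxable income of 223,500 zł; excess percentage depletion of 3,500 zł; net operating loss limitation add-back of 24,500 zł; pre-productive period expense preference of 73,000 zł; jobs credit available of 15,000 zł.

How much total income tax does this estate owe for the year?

Shadow minimum tax:
  Adjusted income: 223,500 zł + 3,500 zł + 24,500 zł + 73,000 zł = 324,500 zł
  Exemption: 324,500 zł ≤ 326,000 zł, so full 23,000 zł applies
  Base: 324,500 zł − 23,000 zł = 301,500 zł
  301,500 zł × 12% = 36,180 zł

Regular tax:
  42,000 zł × 10% = 4,200 zł
  59,000 zł × 21% = 12,390 zł
  122,500 zł × 35% = 42,875 zł
  → 59,465 zł
  Less jobs credit 15,000 zł → 44,465 zł

44,465 zł > 36,180 zł, so the regular tax governs.

44,465 zł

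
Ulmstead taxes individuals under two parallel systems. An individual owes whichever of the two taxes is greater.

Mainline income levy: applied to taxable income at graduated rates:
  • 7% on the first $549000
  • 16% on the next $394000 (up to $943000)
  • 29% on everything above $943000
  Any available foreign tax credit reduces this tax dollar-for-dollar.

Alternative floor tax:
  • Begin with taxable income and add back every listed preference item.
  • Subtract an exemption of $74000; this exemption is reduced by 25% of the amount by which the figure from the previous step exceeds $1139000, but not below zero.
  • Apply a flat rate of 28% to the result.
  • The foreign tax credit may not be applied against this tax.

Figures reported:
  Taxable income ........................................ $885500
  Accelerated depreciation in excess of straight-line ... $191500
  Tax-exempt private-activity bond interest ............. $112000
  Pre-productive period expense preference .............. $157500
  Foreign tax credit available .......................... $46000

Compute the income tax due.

Alternative floor tax:
  Adjusted income: $885500 + $191500 + $112000 + $157500 = $1346500
  Exemption: $74000 − 25% × ($1346500 − $1139000) = $74000 − $51875 = $22125
  Base: $1346500 − $22125 = $1324375
  $1324375 × 28% = $370825

Mainline income levy:
  $549000 × 7% = $38430
  $336500 × 16% = $53840
  → $92270
  Less foreign tax credit $46000 → $46270

$370825 > $46270, so the alternative floor tax is the binding amount.

$370825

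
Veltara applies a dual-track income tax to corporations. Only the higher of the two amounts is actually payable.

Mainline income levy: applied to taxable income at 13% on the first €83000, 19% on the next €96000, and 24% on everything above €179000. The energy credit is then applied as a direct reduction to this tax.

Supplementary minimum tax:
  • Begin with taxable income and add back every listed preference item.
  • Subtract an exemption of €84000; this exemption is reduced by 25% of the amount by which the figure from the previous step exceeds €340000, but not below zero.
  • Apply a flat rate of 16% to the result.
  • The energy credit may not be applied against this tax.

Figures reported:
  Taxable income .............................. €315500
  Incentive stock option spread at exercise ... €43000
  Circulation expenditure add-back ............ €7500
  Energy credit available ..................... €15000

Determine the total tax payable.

€46790

Supplementary minimum tax:
  Adjusted income: €315500 + €43000 + €7500 = €366000
  Exemption: €84000 − 25% × (€366000 − €340000) = €84000 − €6500 = €77500
  Base: €366000 − €77500 = €288500
  €288500 × 16% = €46160

Mainline income levy:
  €83000 × 13% = €10790
  €96000 × 19% = €18240
  €136500 × 24% = €32760
  → €61790
  Less energy credit €15000 → €46790

€46790 > €46160, so the mainline income levy governs.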